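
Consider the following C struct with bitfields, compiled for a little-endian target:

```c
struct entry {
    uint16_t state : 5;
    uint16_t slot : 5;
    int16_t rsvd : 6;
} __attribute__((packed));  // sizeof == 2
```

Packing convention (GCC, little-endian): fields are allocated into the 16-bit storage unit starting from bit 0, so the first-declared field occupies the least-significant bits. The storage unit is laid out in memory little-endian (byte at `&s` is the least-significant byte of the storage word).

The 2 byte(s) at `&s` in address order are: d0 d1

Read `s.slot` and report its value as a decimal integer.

14

[0]=0xd0 [1]=0xd1 (little-endian) → word 0xd1d0
state [0+:5] = (word>>0) & 0x1f = 16
slot [5+:5] = (word>>5) & 0x1f = 14  ←
rsvd [10+:6] = (word>>10) & 0x3f = 52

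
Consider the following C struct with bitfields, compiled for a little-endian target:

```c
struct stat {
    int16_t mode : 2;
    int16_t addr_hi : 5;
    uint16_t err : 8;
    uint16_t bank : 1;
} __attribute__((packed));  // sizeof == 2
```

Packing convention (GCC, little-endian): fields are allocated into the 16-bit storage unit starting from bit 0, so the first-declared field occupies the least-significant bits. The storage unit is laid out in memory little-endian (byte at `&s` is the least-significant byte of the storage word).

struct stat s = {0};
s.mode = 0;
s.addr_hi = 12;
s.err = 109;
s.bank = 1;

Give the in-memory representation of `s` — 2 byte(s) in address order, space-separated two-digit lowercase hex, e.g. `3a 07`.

mode (2b) val=0 bits=0x0 at bit 0: 0x0000
addr_hi (5b) val=12 bits=0xc at bit 2: 0x0030
err (8b) val=109 bits=0x6d at bit 7: 0x36b0
bank (1b) val=1 bits=0x1 at bit 15: 0xb6b0
word = 0xb6b0 → little-endian bytes:
  [0]=0xb0  [1]=0xb6

b0 b6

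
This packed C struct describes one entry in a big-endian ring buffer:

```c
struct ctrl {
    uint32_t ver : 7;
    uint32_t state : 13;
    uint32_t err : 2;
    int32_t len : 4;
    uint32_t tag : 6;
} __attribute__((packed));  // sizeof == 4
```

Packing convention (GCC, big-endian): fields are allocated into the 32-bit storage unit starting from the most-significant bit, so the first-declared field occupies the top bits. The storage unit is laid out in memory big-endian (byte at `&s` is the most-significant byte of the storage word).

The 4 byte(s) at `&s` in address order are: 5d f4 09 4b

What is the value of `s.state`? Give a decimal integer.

8000

[0]=0x5d [1]=0xf4 [2]=0x09 [3]=0x4b (big-endian) → word 0x5df4094b
ver [25+:7] = (word>>25) & 0x7f = 46
state [12+:13] = (word>>12) & 0x1fff = 8000  ←
err [10+:2] = (word>>10) & 0x3 = 2
len [6+:4] = (word>>6) & 0xf = 5
tag [0+:6] = (word>>0) & 0x3f = 11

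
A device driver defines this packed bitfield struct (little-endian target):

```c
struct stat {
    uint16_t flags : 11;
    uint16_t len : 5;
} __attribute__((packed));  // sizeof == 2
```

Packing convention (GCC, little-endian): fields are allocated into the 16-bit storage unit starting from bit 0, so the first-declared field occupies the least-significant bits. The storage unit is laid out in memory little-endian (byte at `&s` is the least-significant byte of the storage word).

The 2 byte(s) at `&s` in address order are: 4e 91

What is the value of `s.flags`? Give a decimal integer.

334

[0]=0x4e [1]=0x91 (little-endian) → word 0x914e
flags [0+:11] = (word>>0) & 0x7ff = 334  ←
len [11+:5] = (word>>11) & 0x1f = 18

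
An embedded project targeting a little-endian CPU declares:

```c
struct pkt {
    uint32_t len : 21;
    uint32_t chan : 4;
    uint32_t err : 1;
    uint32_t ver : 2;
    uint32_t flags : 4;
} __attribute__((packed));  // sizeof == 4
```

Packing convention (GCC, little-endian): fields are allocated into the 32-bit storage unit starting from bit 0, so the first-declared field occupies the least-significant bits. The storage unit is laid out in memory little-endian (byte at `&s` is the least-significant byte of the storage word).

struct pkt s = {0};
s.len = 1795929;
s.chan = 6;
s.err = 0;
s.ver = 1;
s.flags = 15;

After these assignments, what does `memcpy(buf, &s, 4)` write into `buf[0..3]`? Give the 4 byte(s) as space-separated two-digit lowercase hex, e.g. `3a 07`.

[0+:21] len=1795929 & 0x1fffff = 0x1b6759; word=0x001b6759
[21+:4] chan=6 & 0xf = 0x6; word=0x00db6759
[25+:1] err=0 & 0x1 = 0x0; word=0x00db6759
[26+:2] ver=1 & 0x3 = 0x1; word=0x04db6759
[28+:4] flags=15 & 0xf = 0xf; word=0xf4db6759
word = 0xf4db6759 → little-endian bytes:
  [0]=0x59  [1]=0x67  [2]=0xdb  [3]=0xf4

59 67 db f4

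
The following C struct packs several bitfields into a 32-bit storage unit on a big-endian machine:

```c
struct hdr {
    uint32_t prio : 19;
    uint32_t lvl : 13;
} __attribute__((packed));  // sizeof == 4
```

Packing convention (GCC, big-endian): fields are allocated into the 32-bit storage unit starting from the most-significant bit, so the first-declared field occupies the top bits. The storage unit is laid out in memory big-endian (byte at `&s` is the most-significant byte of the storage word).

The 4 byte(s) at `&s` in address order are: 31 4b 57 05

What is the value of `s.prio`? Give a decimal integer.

[0]=0x31 [1]=0x4b [2]=0x57 [3]=0x05 (big-endian) → word 0x314b5705
prio:19 @ bit 13 → (0x314b5705>>13)&0x7ffff = 0x18a5a  ←
lvl:13 @ bit 0 → (0x314b5705>>0)&0x1fff = 0x1705

100954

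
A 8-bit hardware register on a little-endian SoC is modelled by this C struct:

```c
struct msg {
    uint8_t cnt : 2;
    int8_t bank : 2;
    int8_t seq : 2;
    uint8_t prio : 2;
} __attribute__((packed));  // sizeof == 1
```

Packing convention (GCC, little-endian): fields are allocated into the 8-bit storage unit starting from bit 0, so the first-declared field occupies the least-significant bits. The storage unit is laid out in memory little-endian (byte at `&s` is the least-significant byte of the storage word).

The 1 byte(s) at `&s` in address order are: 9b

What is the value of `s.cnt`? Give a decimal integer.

[0]=0x9b (little-endian) → word 0x9b
cnt [0+:2] = (word>>0) & 0x3 = 3  ←
bank [2+:2] = (word>>2) & 0x3 = 2
seq [4+:2] = (word>>4) & 0x3 = 1
prio [6+:2] = (word>>6) & 0x3 = 2

3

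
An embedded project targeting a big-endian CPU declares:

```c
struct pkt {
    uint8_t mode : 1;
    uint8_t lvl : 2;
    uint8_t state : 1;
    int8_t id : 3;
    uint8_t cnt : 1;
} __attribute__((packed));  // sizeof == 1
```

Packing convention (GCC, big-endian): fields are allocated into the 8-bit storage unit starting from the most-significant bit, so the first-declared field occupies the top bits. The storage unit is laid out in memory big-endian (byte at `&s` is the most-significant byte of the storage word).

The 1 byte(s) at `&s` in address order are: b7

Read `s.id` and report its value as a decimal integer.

[0]=0xb7 (big-endian) → word 0xb7
mode [7+:1] = (word>>7) & 0x1 = 1
lvl [5+:2] = (word>>5) & 0x3 = 1
state [4+:1] = (word>>4) & 0x1 = 1
id [1+:3] = (word>>1) & 0x7 = 3  ←
cnt [0+:1] = (word>>0) & 0x1 = 1
id signed 3b, MSB=0: value = 3

3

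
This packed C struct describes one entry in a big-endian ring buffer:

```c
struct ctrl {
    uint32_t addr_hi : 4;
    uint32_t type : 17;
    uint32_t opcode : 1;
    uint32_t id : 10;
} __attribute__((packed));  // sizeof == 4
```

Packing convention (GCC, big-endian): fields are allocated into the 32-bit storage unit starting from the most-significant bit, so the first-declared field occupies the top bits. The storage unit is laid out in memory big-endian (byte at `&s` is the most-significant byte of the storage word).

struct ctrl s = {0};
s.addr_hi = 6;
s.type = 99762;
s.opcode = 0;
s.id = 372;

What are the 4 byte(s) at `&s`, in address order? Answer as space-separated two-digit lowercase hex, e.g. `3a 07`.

[28+:4] addr_hi=6 & 0xf = 0x6; word=0x60000000
[11+:17] type=99762 & 0x1ffff = 0x185b2; word=0x6c2d9000
[10+:1] opcode=0 & 0x1 = 0x0; word=0x6c2d9000
[0+:10] id=372 & 0x3ff = 0x174; word=0x6c2d9174
word = 0x6c2d9174 → big-endian bytes:
  [0]=0x6c  [1]=0x2d  [2]=0x91  [3]=0x74

6c 2d 91 74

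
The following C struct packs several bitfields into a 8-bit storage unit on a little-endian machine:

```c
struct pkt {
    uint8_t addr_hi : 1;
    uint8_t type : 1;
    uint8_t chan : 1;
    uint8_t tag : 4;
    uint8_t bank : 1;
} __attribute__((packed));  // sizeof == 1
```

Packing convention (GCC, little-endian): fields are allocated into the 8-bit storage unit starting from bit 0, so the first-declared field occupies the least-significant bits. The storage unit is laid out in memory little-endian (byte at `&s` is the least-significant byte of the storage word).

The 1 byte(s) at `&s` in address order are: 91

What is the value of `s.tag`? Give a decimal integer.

[0]=0x91 (little-endian) → word 0x91
addr_hi:1 @ bit 0 → (0x91>>0)&0x1 = 0x1
type:1 @ bit 1 → (0x91>>1)&0x1 = 0x0
chan:1 @ bit 2 → (0x91>>2)&0x1 = 0x0
tag:4 @ bit 3 → (0x91>>3)&0xf = 0x2  ←
bank:1 @ bit 7 → (0x91>>7)&0x1 = 0x1

2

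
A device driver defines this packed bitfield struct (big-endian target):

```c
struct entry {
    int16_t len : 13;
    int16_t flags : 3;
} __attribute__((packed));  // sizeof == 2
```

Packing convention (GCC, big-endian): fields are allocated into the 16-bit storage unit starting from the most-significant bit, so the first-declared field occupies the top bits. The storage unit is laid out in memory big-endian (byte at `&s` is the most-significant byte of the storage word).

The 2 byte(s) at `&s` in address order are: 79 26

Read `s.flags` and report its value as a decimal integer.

[0]=0x79 [1]=0x26 (big-endian) → word 0x7926
len:13 @ bit 3 → (0x7926>>3)&0x1fff = 0xf24
flags:3 @ bit 0 → (0x7926>>0)&0x7 = 0x6  ←
flags signed 3b, MSB=1: 6 - 8 = -2

-2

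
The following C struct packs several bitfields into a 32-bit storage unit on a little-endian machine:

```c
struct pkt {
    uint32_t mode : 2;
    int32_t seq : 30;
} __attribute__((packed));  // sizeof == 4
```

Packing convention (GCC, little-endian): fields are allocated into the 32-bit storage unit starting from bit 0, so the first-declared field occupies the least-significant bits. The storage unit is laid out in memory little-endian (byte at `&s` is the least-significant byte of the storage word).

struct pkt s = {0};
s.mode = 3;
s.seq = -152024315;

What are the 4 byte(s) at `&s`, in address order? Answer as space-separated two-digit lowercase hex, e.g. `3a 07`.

17 2c c1 db

mode:2 = 3 → 0x3 << 0 → word 0x00000003
seq:30 = -152024315 → 0x36f04b05 << 2 → word 0xdbc12c17
word = 0xdbc12c17 → little-endian bytes:
  [0]=0x17  [1]=0x2c  [2]=0xc1  [3]=0xdb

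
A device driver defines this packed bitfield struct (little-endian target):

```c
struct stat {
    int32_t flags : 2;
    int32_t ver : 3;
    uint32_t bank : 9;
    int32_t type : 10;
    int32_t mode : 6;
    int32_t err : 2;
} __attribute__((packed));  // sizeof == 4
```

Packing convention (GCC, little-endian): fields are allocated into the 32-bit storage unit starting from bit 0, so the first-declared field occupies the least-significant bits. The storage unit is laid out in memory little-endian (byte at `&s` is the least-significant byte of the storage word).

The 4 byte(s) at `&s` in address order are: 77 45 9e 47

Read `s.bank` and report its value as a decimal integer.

43

[0]=0x77 [1]=0x45 [2]=0x9e [3]=0x47 (little-endian) → word 0x479e4577
flags [0+:2] = (word>>0) & 0x3 = 3
ver [2+:3] = (word>>2) & 0x7 = 5
bank [5+:9] = (word>>5) & 0x1ff = 43  ←
type [14+:10] = (word>>14) & 0x3ff = 633
mode [24+:6] = (word>>24) & 0x3f = 7
err [30+:2] = (word>>30) & 0x3 = 1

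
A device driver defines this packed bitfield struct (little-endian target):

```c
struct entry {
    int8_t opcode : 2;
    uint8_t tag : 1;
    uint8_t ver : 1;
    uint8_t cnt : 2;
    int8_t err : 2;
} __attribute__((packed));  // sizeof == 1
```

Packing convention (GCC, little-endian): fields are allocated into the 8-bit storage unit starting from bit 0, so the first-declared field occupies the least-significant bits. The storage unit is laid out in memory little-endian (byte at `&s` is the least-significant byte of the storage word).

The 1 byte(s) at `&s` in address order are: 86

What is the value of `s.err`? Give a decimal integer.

[0]=0x86 (little-endian) → word 0x86
opcode:2 @ bit 0 → (0x86>>0)&0x3 = 0x2
tag:1 @ bit 2 → (0x86>>2)&0x1 = 0x1
ver:1 @ bit 3 → (0x86>>3)&0x1 = 0x0
cnt:2 @ bit 4 → (0x86>>4)&0x3 = 0x0
err:2 @ bit 6 → (0x86>>6)&0x3 = 0x2  ←
err signed 2b, MSB=1: 2 - 4 = -2

-2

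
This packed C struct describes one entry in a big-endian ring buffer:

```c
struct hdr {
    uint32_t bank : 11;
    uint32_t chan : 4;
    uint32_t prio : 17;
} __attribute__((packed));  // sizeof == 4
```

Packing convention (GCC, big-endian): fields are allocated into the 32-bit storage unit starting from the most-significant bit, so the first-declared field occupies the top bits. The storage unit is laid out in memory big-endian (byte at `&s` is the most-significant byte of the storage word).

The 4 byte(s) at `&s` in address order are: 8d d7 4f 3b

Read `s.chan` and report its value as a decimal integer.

11

[0]=0x8d [1]=0xd7 [2]=0x4f [3]=0x3b (big-endian) → word 0x8dd74f3b
bank:11 @ bit 21 → (0x8dd74f3b>>21)&0x7ff = 0x46e
chan:4 @ bit 17 → (0x8dd74f3b>>17)&0xf = 0xb  ←
prio:17 @ bit 0 → (0x8dd74f3b>>0)&0x1ffff = 0x14f3b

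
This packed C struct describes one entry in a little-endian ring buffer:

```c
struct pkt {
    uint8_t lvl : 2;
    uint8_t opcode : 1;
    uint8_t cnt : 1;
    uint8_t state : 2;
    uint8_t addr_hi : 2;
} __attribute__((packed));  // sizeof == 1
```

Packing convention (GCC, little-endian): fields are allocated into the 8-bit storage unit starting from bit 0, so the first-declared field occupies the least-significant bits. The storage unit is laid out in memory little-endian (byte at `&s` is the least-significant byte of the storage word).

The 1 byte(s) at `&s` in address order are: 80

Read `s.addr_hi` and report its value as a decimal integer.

2

[0]=0x80 (little-endian) → word 0x80
lvl [0+:2] = (word>>0) & 0x3 = 0
opcode [2+:1] = (word>>2) & 0x1 = 0
cnt [3+:1] = (word>>3) & 0x1 = 0
state [4+:2] = (word>>4) & 0x3 = 0
addr_hi [6+:2] = (word>>6) & 0x3 = 2  ←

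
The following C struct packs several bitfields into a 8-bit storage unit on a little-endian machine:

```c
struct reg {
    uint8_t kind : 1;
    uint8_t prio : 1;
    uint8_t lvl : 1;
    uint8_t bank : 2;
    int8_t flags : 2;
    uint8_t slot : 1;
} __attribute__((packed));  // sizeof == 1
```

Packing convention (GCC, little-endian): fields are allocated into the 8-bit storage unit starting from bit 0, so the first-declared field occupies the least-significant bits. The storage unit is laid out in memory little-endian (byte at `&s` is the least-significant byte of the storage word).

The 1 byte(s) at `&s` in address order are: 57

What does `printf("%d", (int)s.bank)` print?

2

[0]=0x57 (little-endian) → word 0x57
kind [0+:1] = (word>>0) & 0x1 = 1
prio [1+:1] = (word>>1) & 0x1 = 1
lvl [2+:1] = (word>>2) & 0x1 = 1
bank [3+:2] = (word>>3) & 0x3 = 2  ←
flags [5+:2] = (word>>5) & 0x3 = 2
slot [7+:1] = (word>>7) & 0x1 = 0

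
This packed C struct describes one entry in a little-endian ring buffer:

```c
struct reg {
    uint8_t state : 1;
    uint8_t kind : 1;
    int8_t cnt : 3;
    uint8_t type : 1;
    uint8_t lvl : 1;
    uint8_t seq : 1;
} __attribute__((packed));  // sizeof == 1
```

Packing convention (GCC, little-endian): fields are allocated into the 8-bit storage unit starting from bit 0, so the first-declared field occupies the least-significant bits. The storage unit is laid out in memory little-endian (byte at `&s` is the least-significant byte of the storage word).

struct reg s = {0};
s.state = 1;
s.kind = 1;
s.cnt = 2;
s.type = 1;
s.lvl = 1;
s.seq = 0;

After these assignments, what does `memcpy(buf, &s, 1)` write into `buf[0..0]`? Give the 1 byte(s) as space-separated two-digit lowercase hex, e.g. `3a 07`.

6b

state:1 = 1 → 0x1 << 0 → word 0x01
kind:1 = 1 → 0x1 << 1 → word 0x03
cnt:3 = 2 → 0x2 << 2 → word 0x0b
type:1 = 1 → 0x1 << 5 → word 0x2b
lvl:1 = 1 → 0x1 << 6 → word 0x6b
seq:1 = 0 → 0x0 << 7 → word 0x6b
word = 0x6b → little-endian bytes:
  [0]=0x6b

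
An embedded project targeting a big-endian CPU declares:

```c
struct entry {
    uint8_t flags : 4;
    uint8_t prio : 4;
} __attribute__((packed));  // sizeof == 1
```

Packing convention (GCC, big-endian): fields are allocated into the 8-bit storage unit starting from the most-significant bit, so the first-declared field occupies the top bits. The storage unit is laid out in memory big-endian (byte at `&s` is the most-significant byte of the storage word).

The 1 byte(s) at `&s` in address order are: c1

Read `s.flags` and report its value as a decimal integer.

12

[0]=0xc1 (big-endian) → word 0xc1
flags:4 @ bit 4 → (0xc1>>4)&0xf = 0xc  ←
prio:4 @ bit 0 → (0xc1>>0)&0xf = 0x1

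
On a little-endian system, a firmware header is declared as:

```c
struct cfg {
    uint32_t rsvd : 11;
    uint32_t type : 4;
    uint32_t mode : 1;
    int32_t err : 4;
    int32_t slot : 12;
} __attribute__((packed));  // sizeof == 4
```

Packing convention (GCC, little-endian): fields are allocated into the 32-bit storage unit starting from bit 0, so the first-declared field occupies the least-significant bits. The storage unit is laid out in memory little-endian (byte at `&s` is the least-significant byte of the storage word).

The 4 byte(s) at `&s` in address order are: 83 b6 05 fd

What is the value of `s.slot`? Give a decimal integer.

-48

[0]=0x83 [1]=0xb6 [2]=0x05 [3]=0xfd (little-endian) → word 0xfd05b683
rsvd [0+:11] = (word>>0) & 0x7ff = 1667
type [11+:4] = (word>>11) & 0xf = 6
mode [15+:1] = (word>>15) & 0x1 = 1
err [16+:4] = (word>>16) & 0xf = 5
slot [20+:12] = (word>>20) & 0xfff = 4048  ←
slot signed 12b, MSB=1: 4048 - 4096 = -48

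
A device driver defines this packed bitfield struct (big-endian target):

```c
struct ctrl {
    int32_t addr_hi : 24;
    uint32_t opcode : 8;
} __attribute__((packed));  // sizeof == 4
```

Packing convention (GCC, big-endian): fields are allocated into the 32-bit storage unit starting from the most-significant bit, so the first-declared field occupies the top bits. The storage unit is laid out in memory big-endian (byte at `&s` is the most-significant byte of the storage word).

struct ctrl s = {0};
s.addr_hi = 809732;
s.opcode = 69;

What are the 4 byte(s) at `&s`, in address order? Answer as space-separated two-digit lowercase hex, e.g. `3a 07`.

[8+:24] addr_hi=809732 & 0xffffff = 0xc5b04; word=0x0c5b0400
[0+:8] opcode=69 & 0xff = 0x45; word=0x0c5b0445
word = 0x0c5b0445 → big-endian bytes:
  [0]=0x0c  [1]=0x5b  [2]=0x04  [3]=0x45

0c 5b 04 45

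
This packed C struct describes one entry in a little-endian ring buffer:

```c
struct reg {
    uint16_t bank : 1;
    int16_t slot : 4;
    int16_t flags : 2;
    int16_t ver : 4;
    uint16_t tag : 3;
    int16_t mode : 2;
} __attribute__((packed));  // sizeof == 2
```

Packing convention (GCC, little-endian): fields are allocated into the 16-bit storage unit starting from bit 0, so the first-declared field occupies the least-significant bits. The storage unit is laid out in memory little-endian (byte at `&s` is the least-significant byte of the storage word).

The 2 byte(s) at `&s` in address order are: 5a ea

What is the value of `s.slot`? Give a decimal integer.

[0]=0x5a [1]=0xea (little-endian) → word 0xea5a
bank:1 @ bit 0 → (0xea5a>>0)&0x1 = 0x0
slot:4 @ bit 1 → (0xea5a>>1)&0xf = 0xd  ←
flags:2 @ bit 5 → (0xea5a>>5)&0x3 = 0x2
ver:4 @ bit 7 → (0xea5a>>7)&0xf = 0x4
tag:3 @ bit 11 → (0xea5a>>11)&0x7 = 0x5
mode:2 @ bit 14 → (0xea5a>>14)&0x3 = 0x3
slot signed 4b, MSB=1: 13 - 16 = -3

-3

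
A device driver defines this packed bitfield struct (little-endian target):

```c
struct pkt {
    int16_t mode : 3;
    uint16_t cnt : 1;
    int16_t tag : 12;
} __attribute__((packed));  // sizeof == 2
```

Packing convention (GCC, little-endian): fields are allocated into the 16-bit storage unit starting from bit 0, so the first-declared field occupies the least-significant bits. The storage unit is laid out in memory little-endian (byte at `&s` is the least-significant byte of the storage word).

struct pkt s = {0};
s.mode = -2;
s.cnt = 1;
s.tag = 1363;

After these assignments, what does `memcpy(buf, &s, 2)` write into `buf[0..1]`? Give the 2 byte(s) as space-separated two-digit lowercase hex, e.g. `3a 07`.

3e 55

[0+:3] mode=-2 & 0x7 = 0x6; word=0x0006
[3+:1] cnt=1 & 0x1 = 0x1; word=0x000e
[4+:12] tag=1363 & 0xfff = 0x553; word=0x553e
word = 0x553e → little-endian bytes:
  [0]=0x3e  [1]=0x55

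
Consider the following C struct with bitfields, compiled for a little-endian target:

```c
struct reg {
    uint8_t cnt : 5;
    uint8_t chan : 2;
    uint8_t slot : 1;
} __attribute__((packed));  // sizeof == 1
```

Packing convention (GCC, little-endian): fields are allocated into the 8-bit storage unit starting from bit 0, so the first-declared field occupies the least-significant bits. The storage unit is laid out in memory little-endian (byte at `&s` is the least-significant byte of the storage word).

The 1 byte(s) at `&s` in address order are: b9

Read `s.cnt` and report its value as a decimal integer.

[0]=0xb9 (little-endian) → word 0xb9
cnt:5 @ bit 0 → (0xb9>>0)&0x1f = 0x19  ←
chan:2 @ bit 5 → (0xb9>>5)&0x3 = 0x1
slot:1 @ bit 7 → (0xb9>>7)&0x1 = 0x1

25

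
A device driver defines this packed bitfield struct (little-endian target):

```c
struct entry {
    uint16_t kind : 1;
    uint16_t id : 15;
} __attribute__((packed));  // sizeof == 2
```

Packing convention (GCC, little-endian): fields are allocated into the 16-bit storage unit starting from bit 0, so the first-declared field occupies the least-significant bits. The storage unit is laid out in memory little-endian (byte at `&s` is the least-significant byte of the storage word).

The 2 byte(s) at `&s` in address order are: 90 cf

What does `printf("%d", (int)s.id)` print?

[0]=0x90 [1]=0xcf (little-endian) → word 0xcf90
kind [0+:1] = (word>>0) & 0x1 = 0
id [1+:15] = (word>>1) & 0x7fff = 26568  ←

26568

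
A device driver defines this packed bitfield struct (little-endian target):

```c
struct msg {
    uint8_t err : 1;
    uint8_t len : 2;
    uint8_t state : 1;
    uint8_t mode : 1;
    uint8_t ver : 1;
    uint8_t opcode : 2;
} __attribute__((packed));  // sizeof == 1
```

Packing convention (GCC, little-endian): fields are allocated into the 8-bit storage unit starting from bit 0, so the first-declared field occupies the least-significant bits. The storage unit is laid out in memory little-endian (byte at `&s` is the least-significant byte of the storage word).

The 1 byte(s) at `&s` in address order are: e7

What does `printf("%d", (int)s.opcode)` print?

[0]=0xe7 (little-endian) → word 0xe7
err:1 @ bit 0 → (0xe7>>0)&0x1 = 0x1
len:2 @ bit 1 → (0xe7>>1)&0x3 = 0x3
state:1 @ bit 3 → (0xe7>>3)&0x1 = 0x0
mode:1 @ bit 4 → (0xe7>>4)&0x1 = 0x0
ver:1 @ bit 5 → (0xe7>>5)&0x1 = 0x1
opcode:2 @ bit 6 → (0xe7>>6)&0x3 = 0x3  ←

3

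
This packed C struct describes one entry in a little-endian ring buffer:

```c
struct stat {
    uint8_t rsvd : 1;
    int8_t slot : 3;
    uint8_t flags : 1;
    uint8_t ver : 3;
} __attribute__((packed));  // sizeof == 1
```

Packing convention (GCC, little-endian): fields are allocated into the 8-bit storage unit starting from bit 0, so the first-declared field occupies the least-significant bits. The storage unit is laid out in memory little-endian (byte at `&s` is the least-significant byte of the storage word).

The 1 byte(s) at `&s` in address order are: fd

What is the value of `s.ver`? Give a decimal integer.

7

[0]=0xfd (little-endian) → word 0xfd
rsvd [0+:1] = (word>>0) & 0x1 = 1
slot [1+:3] = (word>>1) & 0x7 = 6
flags [4+:1] = (word>>4) & 0x1 = 1
ver [5+:3] = (word>>5) & 0x7 = 7  ←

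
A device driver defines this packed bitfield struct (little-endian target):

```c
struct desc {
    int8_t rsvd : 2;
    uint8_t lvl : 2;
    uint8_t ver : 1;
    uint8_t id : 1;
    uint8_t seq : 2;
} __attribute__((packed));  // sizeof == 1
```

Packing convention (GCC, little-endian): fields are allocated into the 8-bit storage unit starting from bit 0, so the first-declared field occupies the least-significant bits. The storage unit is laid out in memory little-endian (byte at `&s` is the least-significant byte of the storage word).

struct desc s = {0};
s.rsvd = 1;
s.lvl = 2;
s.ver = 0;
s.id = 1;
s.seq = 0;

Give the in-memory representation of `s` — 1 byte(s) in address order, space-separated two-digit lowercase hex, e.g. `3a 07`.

[0+:2] rsvd=1 & 0x3 = 0x1; word=0x01
[2+:2] lvl=2 & 0x3 = 0x2; word=0x09
[4+:1] ver=0 & 0x1 = 0x0; word=0x09
[5+:1] id=1 & 0x1 = 0x1; word=0x29
[6+:2] seq=0 & 0x3 = 0x0; word=0x29
word = 0x29 → little-endian bytes:
  [0]=0x29

29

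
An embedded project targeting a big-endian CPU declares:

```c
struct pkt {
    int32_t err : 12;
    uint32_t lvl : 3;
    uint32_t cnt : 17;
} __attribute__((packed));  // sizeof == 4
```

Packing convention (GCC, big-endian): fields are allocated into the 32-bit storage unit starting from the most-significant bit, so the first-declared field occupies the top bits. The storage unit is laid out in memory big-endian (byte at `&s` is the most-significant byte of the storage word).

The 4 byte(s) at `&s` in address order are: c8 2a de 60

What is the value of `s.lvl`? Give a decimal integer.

[0]=0xc8 [1]=0x2a [2]=0xde [3]=0x60 (big-endian) → word 0xc82ade60
err [20+:12] = (word>>20) & 0xfff = 3202
lvl [17+:3] = (word>>17) & 0x7 = 5  ←
cnt [0+:17] = (word>>0) & 0x1ffff = 56928

5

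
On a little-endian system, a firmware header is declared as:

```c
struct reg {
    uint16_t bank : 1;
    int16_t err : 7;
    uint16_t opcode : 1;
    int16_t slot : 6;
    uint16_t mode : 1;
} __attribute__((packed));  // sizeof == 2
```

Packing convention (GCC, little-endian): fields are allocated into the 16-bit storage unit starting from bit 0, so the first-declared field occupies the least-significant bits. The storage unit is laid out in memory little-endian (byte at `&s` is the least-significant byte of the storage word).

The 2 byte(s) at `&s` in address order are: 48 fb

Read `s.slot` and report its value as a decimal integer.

[0]=0x48 [1]=0xfb (little-endian) → word 0xfb48
bank [0+:1] = (word>>0) & 0x1 = 0
err [1+:7] = (word>>1) & 0x7f = 36
opcode [8+:1] = (word>>8) & 0x1 = 1
slot [9+:6] = (word>>9) & 0x3f = 61  ←
mode [15+:1] = (word>>15) & 0x1 = 1
slot signed 6b, MSB=1: 61 - 64 = -3

-3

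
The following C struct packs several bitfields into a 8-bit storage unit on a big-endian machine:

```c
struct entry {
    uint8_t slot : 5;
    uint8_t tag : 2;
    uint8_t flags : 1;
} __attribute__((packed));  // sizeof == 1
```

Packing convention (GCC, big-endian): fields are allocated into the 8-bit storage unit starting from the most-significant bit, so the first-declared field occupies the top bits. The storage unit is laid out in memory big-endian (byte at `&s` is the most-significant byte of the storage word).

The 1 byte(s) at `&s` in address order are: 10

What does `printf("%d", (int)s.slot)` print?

[0]=0x10 (big-endian) → word 0x10
slot [3+:5] = (word>>3) & 0x1f = 2  ←
tag [1+:2] = (word>>1) & 0x3 = 0
flags [0+:1] = (word>>0) & 0x1 = 0

2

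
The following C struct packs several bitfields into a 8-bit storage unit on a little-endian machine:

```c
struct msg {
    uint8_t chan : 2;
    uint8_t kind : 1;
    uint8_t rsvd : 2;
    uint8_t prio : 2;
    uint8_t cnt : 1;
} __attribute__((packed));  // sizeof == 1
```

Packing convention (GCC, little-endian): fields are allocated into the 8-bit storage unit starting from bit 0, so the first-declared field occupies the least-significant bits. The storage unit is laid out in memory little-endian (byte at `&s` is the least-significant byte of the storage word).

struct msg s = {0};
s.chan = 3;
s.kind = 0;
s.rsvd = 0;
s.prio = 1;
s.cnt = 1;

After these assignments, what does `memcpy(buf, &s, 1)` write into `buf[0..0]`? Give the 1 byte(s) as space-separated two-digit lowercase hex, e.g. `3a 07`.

[0+:2] chan=3 & 0x3 = 0x3; word=0x03
[2+:1] kind=0 & 0x1 = 0x0; word=0x03
[3+:2] rsvd=0 & 0x3 = 0x0; word=0x03
[5+:2] prio=1 & 0x3 = 0x1; word=0x23
[7+:1] cnt=1 & 0x1 = 0x1; word=0xa3
word = 0xa3 → little-endian bytes:
  [0]=0xa3

a3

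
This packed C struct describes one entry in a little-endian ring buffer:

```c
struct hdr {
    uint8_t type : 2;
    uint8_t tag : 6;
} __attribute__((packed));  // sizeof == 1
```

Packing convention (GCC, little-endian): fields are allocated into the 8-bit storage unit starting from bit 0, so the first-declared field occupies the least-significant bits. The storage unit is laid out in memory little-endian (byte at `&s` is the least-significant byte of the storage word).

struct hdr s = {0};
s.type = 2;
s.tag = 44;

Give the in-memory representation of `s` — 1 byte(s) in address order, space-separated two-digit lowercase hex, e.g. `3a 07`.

[0+:2] type=2 & 0x3 = 0x2; word=0x02
[2+:6] tag=44 & 0x3f = 0x2c; word=0xb2
word = 0xb2 → little-endian bytes:
  [0]=0xb2

b2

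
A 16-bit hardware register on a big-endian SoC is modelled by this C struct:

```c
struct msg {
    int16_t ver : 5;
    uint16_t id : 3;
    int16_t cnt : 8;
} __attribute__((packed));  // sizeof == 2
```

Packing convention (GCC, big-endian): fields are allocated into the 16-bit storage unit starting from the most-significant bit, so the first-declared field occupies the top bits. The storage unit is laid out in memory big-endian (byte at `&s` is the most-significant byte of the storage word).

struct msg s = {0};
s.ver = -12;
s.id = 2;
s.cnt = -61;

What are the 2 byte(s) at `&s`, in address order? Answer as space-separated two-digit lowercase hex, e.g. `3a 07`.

a2 c3

ver (5b) val=-12 bits=0x14 at bit 11: 0xa000
id (3b) val=2 bits=0x2 at bit 8: 0xa200
cnt (8b) val=-61 bits=0xc3 at bit 0: 0xa2c3
word = 0xa2c3 → big-endian bytes:
  [0]=0xa2  [1]=0xc3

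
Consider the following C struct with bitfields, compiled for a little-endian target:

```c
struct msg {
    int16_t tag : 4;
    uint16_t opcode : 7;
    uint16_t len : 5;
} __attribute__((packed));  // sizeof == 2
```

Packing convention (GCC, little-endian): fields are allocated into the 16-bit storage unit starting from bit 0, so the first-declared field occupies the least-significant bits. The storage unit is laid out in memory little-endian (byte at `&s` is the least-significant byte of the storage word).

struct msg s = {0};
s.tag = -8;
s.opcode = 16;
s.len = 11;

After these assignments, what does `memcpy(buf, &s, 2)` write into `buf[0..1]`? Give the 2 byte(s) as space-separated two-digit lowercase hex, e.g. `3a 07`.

08 59

tag (4b) val=-8 bits=0x8 at bit 0: 0x0008
opcode (7b) val=16 bits=0x10 at bit 4: 0x0108
len (5b) val=11 bits=0xb at bit 11: 0x5908
word = 0x5908 → little-endian bytes:
  [0]=0x08  [1]=0x59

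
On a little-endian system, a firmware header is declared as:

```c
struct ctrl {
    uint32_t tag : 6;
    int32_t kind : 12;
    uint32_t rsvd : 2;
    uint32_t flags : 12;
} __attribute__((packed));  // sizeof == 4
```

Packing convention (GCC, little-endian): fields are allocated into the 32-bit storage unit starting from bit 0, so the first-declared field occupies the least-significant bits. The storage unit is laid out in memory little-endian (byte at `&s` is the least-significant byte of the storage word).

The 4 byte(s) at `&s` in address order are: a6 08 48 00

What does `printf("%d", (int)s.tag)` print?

[0]=0xa6 [1]=0x08 [2]=0x48 [3]=0x00 (little-endian) → word 0x004808a6
tag:6 @ bit 0 → (0x004808a6>>0)&0x3f = 0x26  ←
kind:12 @ bit 6 → (0x004808a6>>6)&0xfff = 0x22
rsvd:2 @ bit 18 → (0x004808a6>>18)&0x3 = 0x2
flags:12 @ bit 20 → (0x004808a6>>20)&0xfff = 0x4

38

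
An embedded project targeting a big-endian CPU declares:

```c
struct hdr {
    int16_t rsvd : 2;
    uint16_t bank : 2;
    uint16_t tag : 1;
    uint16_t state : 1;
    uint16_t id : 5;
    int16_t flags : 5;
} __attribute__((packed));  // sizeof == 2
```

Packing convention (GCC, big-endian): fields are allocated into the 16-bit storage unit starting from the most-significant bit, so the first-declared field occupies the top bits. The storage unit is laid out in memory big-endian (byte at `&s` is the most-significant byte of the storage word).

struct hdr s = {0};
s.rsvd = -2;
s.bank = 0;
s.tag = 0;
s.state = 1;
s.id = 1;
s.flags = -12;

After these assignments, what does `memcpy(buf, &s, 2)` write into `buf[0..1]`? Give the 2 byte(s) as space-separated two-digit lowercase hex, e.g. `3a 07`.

rsvd (2b) val=-2 bits=0x2 at bit 14: 0x8000
bank (2b) val=0 bits=0x0 at bit 12: 0x8000
tag (1b) val=0 bits=0x0 at bit 11: 0x8000
state (1b) val=1 bits=0x1 at bit 10: 0x8400
id (5b) val=1 bits=0x1 at bit 5: 0x8420
flags (5b) val=-12 bits=0x14 at bit 0: 0x8434
word = 0x8434 → big-endian bytes:
  [0]=0x84  [1]=0x34

84 34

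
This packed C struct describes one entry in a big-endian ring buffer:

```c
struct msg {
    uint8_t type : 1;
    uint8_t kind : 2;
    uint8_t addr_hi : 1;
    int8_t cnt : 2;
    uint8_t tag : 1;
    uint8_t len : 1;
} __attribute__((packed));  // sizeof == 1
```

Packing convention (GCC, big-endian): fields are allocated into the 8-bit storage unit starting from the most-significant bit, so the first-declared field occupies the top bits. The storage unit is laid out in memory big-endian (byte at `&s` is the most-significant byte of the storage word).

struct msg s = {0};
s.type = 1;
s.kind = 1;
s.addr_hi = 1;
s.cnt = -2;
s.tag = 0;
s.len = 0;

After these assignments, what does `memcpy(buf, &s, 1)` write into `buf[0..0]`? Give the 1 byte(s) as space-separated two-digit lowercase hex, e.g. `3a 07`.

[7+:1] type=1 & 0x1 = 0x1; word=0x80
[5+:2] kind=1 & 0x3 = 0x1; word=0xa0
[4+:1] addr_hi=1 & 0x1 = 0x1; word=0xb0
[2+:2] cnt=-2 & 0x3 = 0x2; word=0xb8
[1+:1] tag=0 & 0x1 = 0x0; word=0xb8
[0+:1] len=0 & 0x1 = 0x0; word=0xb8
word = 0xb8 → big-endian bytes:
  [0]=0xb8

b8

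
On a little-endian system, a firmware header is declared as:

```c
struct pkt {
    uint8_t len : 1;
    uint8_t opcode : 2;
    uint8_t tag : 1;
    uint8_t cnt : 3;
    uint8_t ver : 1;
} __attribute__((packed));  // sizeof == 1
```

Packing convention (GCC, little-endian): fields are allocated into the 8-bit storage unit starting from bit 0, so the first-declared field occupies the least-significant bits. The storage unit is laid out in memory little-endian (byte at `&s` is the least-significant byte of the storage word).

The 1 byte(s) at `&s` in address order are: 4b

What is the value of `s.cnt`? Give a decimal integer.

4

[0]=0x4b (little-endian) → word 0x4b
len:1 @ bit 0 → (0x4b>>0)&0x1 = 0x1
opcode:2 @ bit 1 → (0x4b>>1)&0x3 = 0x1
tag:1 @ bit 3 → (0x4b>>3)&0x1 = 0x1
cnt:3 @ bit 4 → (0x4b>>4)&0x7 = 0x4  ←
ver:1 @ bit 7 → (0x4b>>7)&0x1 = 0x0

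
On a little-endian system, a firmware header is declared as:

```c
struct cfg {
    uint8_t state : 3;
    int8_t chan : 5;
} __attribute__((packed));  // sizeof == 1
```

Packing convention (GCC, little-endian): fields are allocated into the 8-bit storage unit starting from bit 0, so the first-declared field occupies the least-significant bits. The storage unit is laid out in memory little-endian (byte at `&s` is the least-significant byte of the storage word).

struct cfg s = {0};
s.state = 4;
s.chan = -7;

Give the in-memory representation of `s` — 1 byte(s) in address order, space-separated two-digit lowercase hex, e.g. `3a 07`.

state:3 = 4 → 0x4 << 0 → word 0x04
chan:5 = -7 → 0x19 << 3 → word 0xcc
word = 0xcc → little-endian bytes:
  [0]=0xcc

cc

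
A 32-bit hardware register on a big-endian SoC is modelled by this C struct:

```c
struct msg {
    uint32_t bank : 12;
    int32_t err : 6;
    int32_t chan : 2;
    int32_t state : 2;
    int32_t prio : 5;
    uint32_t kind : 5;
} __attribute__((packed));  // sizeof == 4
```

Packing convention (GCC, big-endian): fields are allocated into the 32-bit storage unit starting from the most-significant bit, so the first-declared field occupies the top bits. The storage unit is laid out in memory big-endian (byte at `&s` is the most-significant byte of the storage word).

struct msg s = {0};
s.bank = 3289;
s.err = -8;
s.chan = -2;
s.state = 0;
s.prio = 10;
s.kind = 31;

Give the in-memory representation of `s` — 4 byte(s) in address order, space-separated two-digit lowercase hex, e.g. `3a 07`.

cd 9e 21 5f

[20+:12] bank=3289 & 0xfff = 0xcd9; word=0xcd900000
[14+:6] err=-8 & 0x3f = 0x38; word=0xcd9e0000
[12+:2] chan=-2 & 0x3 = 0x2; word=0xcd9e2000
[10+:2] state=0 & 0x3 = 0x0; word=0xcd9e2000
[5+:5] prio=10 & 0x1f = 0xa; word=0xcd9e2140
[0+:5] kind=31 & 0x1f = 0x1f; word=0xcd9e215f
word = 0xcd9e215f → big-endian bytes:
  [0]=0xcd  [1]=0x9e  [2]=0x21  [3]=0x5f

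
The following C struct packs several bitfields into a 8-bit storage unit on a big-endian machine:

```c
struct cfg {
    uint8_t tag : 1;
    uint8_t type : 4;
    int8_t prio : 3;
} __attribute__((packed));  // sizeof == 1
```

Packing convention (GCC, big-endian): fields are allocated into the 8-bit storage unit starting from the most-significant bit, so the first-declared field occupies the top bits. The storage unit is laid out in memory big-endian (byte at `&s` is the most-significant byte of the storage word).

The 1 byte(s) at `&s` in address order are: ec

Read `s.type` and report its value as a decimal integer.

13

[0]=0xec (big-endian) → word 0xec
tag [7+:1] = (word>>7) & 0x1 = 1
type [3+:4] = (word>>3) & 0xf = 13  ←
prio [0+:3] = (word>>0) & 0x7 = 4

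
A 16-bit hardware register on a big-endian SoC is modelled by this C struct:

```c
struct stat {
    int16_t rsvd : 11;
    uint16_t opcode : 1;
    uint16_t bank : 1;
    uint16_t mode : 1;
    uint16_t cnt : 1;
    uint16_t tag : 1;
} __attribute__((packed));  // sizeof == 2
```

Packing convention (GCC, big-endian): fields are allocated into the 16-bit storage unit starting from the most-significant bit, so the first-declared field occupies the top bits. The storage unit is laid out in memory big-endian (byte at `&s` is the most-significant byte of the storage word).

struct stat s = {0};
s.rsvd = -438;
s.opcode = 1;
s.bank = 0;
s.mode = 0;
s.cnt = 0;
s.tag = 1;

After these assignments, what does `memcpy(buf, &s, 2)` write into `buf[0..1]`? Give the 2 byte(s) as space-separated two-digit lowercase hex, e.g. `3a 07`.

[5+:11] rsvd=-438 & 0x7ff = 0x64a; word=0xc940
[4+:1] opcode=1 & 0x1 = 0x1; word=0xc950
[3+:1] bank=0 & 0x1 = 0x0; word=0xc950
[2+:1] mode=0 & 0x1 = 0x0; word=0xc950
[1+:1] cnt=0 & 0x1 = 0x0; word=0xc950
[0+:1] tag=1 & 0x1 = 0x1; word=0xc951
word = 0xc951 → big-endian bytes:
  [0]=0xc9  [1]=0x51

c9 51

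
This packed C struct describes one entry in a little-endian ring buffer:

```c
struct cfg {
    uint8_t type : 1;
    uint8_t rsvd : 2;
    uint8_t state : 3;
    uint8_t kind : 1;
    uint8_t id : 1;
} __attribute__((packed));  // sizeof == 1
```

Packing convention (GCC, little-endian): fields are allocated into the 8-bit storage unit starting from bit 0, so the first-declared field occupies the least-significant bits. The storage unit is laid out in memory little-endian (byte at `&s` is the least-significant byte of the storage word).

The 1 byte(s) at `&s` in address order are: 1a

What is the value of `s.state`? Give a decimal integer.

3

[0]=0x1a (little-endian) → word 0x1a
type:1 @ bit 0 → (0x1a>>0)&0x1 = 0x0
rsvd:2 @ bit 1 → (0x1a>>1)&0x3 = 0x1
state:3 @ bit 3 → (0x1a>>3)&0x7 = 0x3  ←
kind:1 @ bit 6 → (0x1a>>6)&0x1 = 0x0
id:1 @ bit 7 → (0x1a>>7)&0x1 = 0x0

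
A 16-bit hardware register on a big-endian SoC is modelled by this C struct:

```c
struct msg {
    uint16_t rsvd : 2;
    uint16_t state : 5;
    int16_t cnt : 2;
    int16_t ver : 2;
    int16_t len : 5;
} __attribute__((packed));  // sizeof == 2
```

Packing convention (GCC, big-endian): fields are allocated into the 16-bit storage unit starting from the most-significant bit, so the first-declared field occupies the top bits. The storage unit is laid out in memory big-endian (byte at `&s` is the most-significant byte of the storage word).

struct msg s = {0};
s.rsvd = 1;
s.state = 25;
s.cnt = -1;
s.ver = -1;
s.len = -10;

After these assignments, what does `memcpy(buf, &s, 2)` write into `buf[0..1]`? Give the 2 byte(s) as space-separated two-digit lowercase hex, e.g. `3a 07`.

73 f6

rsvd (2b) val=1 bits=0x1 at bit 14: 0x4000
state (5b) val=25 bits=0x19 at bit 9: 0x7200
cnt (2b) val=-1 bits=0x3 at bit 7: 0x7380
ver (2b) val=-1 bits=0x3 at bit 5: 0x73e0
len (5b) val=-10 bits=0x16 at bit 0: 0x73f6
word = 0x73f6 → big-endian bytes:
  [0]=0x73  [1]=0xf6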